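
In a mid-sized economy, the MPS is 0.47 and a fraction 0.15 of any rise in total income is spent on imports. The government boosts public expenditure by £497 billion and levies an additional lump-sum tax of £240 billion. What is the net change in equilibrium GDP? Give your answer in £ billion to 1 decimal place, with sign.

MPC = 1 − MPS = 1 − 0.47 = 0.53.
Expenditure multiplier = 1/(1 − c + m) = 1/(1 − 0.53 + 0.15) = 1/0.62 ≈ 1.613.
ΔG contributes k·ΔG = (+£497 billion) / 0.62 ≈ +£801.6 billion.
ΔT of +£240 billion changes first-round spending by −c·ΔT = −£127.2 billion, contributing k·(−c·ΔT) = (−£127.2 billion) / 0.62 ≈ −£205.2 billion.
Net ΔY = k(ΔG − c·ΔT) = (+£369.8 billion) / 0.62 ≈ +£596.5 billion.

+£596.5 billion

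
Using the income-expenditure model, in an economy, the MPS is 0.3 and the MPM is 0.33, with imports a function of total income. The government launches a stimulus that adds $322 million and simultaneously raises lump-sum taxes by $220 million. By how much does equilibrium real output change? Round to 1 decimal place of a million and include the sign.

+$266.7 million

MPC = 1 − MPS = 1 − 0.3 = 0.7.
Expenditure multiplier = 1/(1 − c + m) = 1/(1 − 0.7 + 0.33) = 1/0.63 ≈ 1.587.
ΔG contributes k·ΔG = (+$322 million) / 0.63 ≈ +$511.1 million.
ΔT of +$220 million changes first-round spending by −c·ΔT = −$154 million, contributing k·(−c·ΔT) = (−$154 million) / 0.63 ≈ −$244.4 million.
Net ΔY = k(ΔG − c·ΔT) = (+$168 million) / 0.63 ≈ +$266.7 million.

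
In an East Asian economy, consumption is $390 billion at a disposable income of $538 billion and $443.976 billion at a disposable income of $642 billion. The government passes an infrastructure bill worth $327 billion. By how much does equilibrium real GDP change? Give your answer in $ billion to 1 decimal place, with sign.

+$679.8 billion

MPC = ΔC/ΔYd = (443.976 − 390)/(642 − 538) = 53.976/104 = 0.519.
Spending multiplier = 1/(1 − MPC) = 1/(1 − 0.519) = 1/0.481 ≈ 2.079.
ΔY = k × ΔG = (+$327 billion) / 0.481 ≈ +$679.8 billion.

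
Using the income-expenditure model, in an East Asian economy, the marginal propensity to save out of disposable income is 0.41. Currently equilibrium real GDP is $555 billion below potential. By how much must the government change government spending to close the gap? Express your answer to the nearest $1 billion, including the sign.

MPC = 1 − MPS = 1 − 0.41 = 0.59.
Spending multiplier = 1/(1 − MPC) = 1/(1 − 0.59) = 1/0.41 ≈ 2.439.
Need ΔY = +$555 billion, so ΔG = ΔY/k = (+$555 billion) × 0.41 ≈ +$228 billion.
The government should increase government spending by $228 billion.

+$228 billion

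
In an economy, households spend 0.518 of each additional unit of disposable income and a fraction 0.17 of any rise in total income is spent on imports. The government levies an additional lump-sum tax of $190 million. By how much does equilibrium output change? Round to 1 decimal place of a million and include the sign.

A lump-sum tax change of +$190 million shifts disposable income by −$190 million; first-round consumption changes by −c × ΔT = −0.518 × (+$190 million) = −$98.42 million.
Expenditure multiplier = 1/(1 − c + m) = 1/(1 − 0.518 + 0.17) = 1/0.652 ≈ 1.534.
The tax multiplier is −c × k ≈ −0.794, so ΔY = k × (−c·ΔT) = (−$98.42 million) / 0.652 ≈ −$151 million.

−$151.0 million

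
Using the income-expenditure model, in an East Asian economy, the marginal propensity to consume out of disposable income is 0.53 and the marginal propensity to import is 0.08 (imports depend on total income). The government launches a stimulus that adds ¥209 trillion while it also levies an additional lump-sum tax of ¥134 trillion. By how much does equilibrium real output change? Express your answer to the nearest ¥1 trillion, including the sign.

Expenditure multiplier = 1/(1 − c + m) = 1/(1 − 0.53 + 0.08) = 1/0.55 ≈ 1.818.
ΔG contributes k·ΔG = (+¥209 trillion) / 0.55 = +¥380 trillion.
ΔT of +¥134 trillion changes first-round spending by −c·ΔT = −¥71.02 trillion, contributing k·(−c·ΔT) = (−¥71.02 trillion) / 0.55 ≈ −¥129.1 trillion.
Net ΔY = k(ΔG − c·ΔT) = (+¥137.98 trillion) / 0.55 ≈ +¥251 trillion.

+¥251 trillion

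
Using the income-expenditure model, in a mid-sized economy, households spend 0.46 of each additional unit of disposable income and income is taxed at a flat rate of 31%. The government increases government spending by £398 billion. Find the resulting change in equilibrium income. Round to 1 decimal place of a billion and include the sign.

+£583.1 billion

Government-spending multiplier = 1/(1 − c(1−t)) = 1/(1 − 0.46×0.69) = 1/0.6826 ≈ 1.465.
ΔY = k × ΔG = (+£398 billion) / 0.6826 ≈ +£583.1 billion.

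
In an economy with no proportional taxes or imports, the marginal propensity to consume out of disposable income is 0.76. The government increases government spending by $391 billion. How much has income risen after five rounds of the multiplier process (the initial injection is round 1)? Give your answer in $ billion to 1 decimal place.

$1,216.1 billion

Round 1 adds ΔG = $391 billion; each later round is MPC = 0.76 times the previous.
After 5 rounds: 391 + 297.16 + 225.8416 + 171.639616 + 130.44610816 = ΔG·(1 − c^5)/(1 − c) = 391 × (1 − 0.2535525376)/0.24 ≈ $1,216.1 billion.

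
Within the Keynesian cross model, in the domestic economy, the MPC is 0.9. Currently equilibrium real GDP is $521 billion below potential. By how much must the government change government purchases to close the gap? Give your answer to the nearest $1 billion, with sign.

+$52 billion

Spending multiplier = 1/(1 − MPC) = 1/(1 − 0.9) = 1/0.1 = 10.
Need ΔY = +$521 billion, so ΔG = ΔY/k = (+$521 billion) × 0.1 ≈ +$52 billion.
The government should increase government purchases by $52 billion.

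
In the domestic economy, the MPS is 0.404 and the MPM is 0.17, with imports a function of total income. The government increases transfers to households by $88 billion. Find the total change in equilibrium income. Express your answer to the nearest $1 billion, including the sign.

+$91 billion

MPC = 1 − MPS = 1 − 0.404 = 0.596.
The transfer change shifts disposable income by +$88 billion, so first-round consumption changes by c·ΔTR = 0.596 × (+$88 billion) = +$52.448 billion.
Expenditure multiplier = 1/(1 − c + m) = 1/(1 − 0.596 + 0.17) = 1/0.574 ≈ 1.742.
The transfer multiplier is c × k ≈ 1.038, so ΔY = k × (c·ΔTR) = (+$52.448 billion) / 0.574 ≈ +$91 billion.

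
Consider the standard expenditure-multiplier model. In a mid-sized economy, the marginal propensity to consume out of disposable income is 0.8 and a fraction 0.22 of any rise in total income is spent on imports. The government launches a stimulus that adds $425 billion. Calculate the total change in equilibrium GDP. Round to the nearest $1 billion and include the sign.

Expenditure multiplier = 1/(1 − c + m) = 1/(1 − 0.8 + 0.22) = 1/0.42 ≈ 2.381.
ΔY = k × ΔG = (+$425 billion) / 0.42 ≈ +$1,012 billion.

+$1,012 billion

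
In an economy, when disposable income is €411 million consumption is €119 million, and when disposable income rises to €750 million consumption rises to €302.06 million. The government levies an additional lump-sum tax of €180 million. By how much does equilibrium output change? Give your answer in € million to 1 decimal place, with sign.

MPC = ΔC/ΔYd = (302.06 − 119)/(750 − 411) = 183.06/339 = 0.54.
A lump-sum tax change of +€180 million shifts disposable income by −€180 million; first-round consumption changes by −c × ΔT = −0.54 × (+€180 million) = −€97.2 million.
Expenditure multiplier = 1/(1 − MPC) = 1/(1 − 0.54) = 1/0.46 ≈ 2.174.
The tax multiplier is −c × k ≈ −1.174, so ΔY = k × (−c·ΔT) = (−€97.2 million) / 0.46 ≈ −€211.3 million.

−€211.3 million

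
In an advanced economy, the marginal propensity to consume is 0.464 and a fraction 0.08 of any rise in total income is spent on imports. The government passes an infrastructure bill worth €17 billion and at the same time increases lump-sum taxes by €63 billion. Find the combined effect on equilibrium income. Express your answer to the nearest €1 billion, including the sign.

−€20 billion

Expenditure multiplier = 1/(1 − c + m) = 1/(1 − 0.464 + 0.08) = 1/0.616 ≈ 1.623.
ΔG contributes k·ΔG = (+€17 billion) / 0.616 ≈ +€27.6 billion.
ΔT of +€63 billion changes first-round spending by −c·ΔT = −€29.232 billion, contributing k·(−c·ΔT) = (−€29.232 billion) / 0.616 ≈ −€47.5 billion.
Net ΔY = k(ΔG − c·ΔT) = (−€12.232 billion) / 0.616 ≈ −€20 billion.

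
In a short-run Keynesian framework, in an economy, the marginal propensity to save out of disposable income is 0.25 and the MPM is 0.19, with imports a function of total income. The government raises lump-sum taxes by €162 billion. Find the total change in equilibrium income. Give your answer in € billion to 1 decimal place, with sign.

MPC = 1 − MPS = 1 − 0.25 = 0.75.
A lump-sum tax change of +€162 billion shifts disposable income by −€162 billion; first-round consumption changes by −c × ΔT = −0.75 × (+€162 billion) = −€121.5 billion.
Expenditure multiplier = 1/(1 − c + m) = 1/(1 − 0.75 + 0.19) = 1/0.44 ≈ 2.273.
The tax multiplier is −c × k ≈ −1.705, so ΔY = k × (−c·ΔT) = (−€121.5 billion) / 0.44 ≈ −€276.1 billion.

−€276.1 billion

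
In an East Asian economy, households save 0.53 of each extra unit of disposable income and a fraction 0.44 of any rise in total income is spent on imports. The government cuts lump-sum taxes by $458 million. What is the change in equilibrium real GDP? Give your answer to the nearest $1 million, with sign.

MPC = 1 − MPS = 1 − 0.53 = 0.47.
A lump-sum tax change of −$458 million shifts disposable income by +$458 million; first-round consumption changes by −c × ΔT = −0.47 × (−$458 million) = +$215.26 million.
Expenditure multiplier = 1/(1 − c + m) = 1/(1 − 0.47 + 0.44) = 1/0.97 ≈ 1.031.
The tax multiplier is −c × k ≈ −0.485, so ΔY = k × (−c·ΔT) = (+$215.26 million) / 0.97 ≈ +$222 million.

+$222 million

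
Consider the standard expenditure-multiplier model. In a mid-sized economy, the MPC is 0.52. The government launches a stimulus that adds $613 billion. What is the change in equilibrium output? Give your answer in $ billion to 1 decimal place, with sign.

Spending multiplier = 1/(1 − MPC) = 1/(1 − 0.52) = 1/0.48 ≈ 2.083.
ΔY = k × ΔG = (+$613 billion) / 0.48 ≈ +$1,277.1 billion.

+$1,277.1 billion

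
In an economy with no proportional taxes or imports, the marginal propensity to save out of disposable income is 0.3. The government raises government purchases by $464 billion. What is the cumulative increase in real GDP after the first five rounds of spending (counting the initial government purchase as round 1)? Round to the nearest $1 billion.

$1,287 billion

MPC = 1 − MPS = 1 − 0.3 = 0.7.
Round 1 adds ΔG = $464 billion; each later round is MPC = 0.7 times the previous.
After 5 rounds: 464 + 324.8 + 227.36 + 159.152 + 111.4064 = ΔG·(1 − c^5)/(1 − c) = 464 × (1 − 0.16807)/0.3 ≈ $1,287 billion.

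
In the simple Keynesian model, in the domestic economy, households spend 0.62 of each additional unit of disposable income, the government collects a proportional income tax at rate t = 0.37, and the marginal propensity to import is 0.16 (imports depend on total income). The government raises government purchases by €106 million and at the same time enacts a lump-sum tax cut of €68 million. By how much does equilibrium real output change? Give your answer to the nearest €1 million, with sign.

+€193 million

Expenditure multiplier = 1/(1 − c(1−t) + m) = 1/(1 − 0.62×0.63 + 0.16) = 1/0.7694 ≈ 1.3.
ΔG contributes k·ΔG = (+€106 million) / 0.7694 ≈ +€137.8 million.
ΔT of −€68 million changes first-round spending by −c·ΔT = +€42.16 million, contributing k·(−c·ΔT) = (+€42.16 million) / 0.7694 ≈ +€54.8 million.
Net ΔY = k(ΔG − c·ΔT) = (+€148.16 million) / 0.7694 ≈ +€193 million.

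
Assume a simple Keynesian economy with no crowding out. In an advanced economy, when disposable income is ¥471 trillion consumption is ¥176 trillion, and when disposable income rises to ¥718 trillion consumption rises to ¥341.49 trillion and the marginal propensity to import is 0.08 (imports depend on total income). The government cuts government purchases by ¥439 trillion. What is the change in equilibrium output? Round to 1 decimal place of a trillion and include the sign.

MPC = ΔC/ΔYd = (341.49 − 176)/(718 − 471) = 165.49/247 = 0.67.
Expenditure multiplier = 1/(1 − c + m) = 1/(1 − 0.67 + 0.08) = 1/0.41 ≈ 2.439.
ΔY = k × ΔG = (−¥439 trillion) / 0.41 ≈ −¥1,070.7 trillion.

−¥1,070.7 trillion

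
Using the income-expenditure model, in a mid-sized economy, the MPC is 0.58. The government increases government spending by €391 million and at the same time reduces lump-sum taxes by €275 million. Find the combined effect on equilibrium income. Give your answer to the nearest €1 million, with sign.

Expenditure multiplier = 1/(1 − MPC) = 1/(1 − 0.58) = 1/0.42 ≈ 2.381.
ΔG contributes k·ΔG = (+€391 million) / 0.42 ≈ +€931 million.
ΔT of −€275 million changes first-round spending by −c·ΔT = +€159.5 million, contributing k·(−c·ΔT) = (+€159.5 million) / 0.42 ≈ +€379.8 million.
Net ΔY = k(ΔG − c·ΔT) = (+€550.5 million) / 0.42 ≈ +€1,311 million.

+€1,311 million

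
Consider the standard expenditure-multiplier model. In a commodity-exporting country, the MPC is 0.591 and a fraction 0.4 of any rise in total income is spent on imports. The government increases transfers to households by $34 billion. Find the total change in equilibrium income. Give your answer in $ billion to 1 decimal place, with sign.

+$24.8 billion

The transfer change shifts disposable income by +$34 billion, so first-round consumption changes by c·ΔTR = 0.591 × (+$34 billion) = +$20.094 billion.
Expenditure multiplier = 1/(1 − c + m) = 1/(1 − 0.591 + 0.4) = 1/0.809 ≈ 1.236.
The transfer multiplier is c × k ≈ 0.731, so ΔY = k × (c·ΔTR) = (+$20.094 billion) / 0.809 ≈ +$24.8 billion.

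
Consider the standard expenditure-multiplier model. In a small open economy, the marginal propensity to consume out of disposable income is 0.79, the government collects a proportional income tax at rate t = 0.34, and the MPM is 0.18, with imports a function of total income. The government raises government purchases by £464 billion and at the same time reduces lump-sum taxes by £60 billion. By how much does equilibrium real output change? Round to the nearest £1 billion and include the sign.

Expenditure multiplier = 1/(1 − c(1−t) + m) = 1/(1 − 0.79×0.66 + 0.18) = 1/0.6586 ≈ 1.518.
ΔG contributes k·ΔG = (+£464 billion) / 0.6586 ≈ +£704.5 billion.
ΔT of −£60 billion changes first-round spending by −c·ΔT = +£47.4 billion, contributing k·(−c·ΔT) = (+£47.4 billion) / 0.6586 ≈ +£72 billion.
Net ΔY = k(ΔG − c·ΔT) = (+£511.4 billion) / 0.6586 ≈ +£776 billion.

+£776 billion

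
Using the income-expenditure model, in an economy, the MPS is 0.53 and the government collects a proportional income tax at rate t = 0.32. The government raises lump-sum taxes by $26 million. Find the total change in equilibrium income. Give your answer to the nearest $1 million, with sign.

MPC = 1 − MPS = 1 − 0.53 = 0.47.
A lump-sum tax change of +$26 million shifts disposable income by −$26 million; first-round consumption changes by −c × ΔT = −0.47 × (+$26 million) = −$12.22 million.
Expenditure multiplier = 1/(1 − c(1−t)) = 1/(1 − 0.47×0.68) = 1/0.6804 ≈ 1.47.
The tax multiplier is −c × k ≈ −0.691, so ΔY = k × (−c·ΔT) = (−$12.22 million) / 0.6804 ≈ −$18 million.

−$18 million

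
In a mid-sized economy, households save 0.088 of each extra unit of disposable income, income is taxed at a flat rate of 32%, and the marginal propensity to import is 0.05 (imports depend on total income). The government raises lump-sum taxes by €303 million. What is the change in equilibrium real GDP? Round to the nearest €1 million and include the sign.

MPC = 1 − MPS = 1 − 0.088 = 0.912.
A lump-sum tax change of +€303 million shifts disposable income by −€303 million; first-round consumption changes by −c × ΔT = −0.912 × (+€303 million) = −€276.336 million.
Expenditure multiplier = 1/(1 − c(1−t) + m) = 1/(1 − 0.912×0.68 + 0.05) = 1/0.42984 ≈ 2.326.
The tax multiplier is −c × k ≈ −2.122, so ΔY = k × (−c·ΔT) = (−€276.336 million) / 0.42984 ≈ −€643 million.

−€643 million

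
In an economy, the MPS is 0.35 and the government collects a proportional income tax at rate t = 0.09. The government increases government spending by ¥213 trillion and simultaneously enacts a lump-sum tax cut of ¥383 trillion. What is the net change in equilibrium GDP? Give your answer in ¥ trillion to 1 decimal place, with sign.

+¥1,130.8 trillion

MPC = 1 − MPS = 1 − 0.35 = 0.65.
Expenditure multiplier = 1/(1 − c(1−t)) = 1/(1 − 0.65×0.91) = 1/0.4085 ≈ 2.448.
ΔG contributes k·ΔG = (+¥213 trillion) / 0.4085 ≈ +¥521.4 trillion.
ΔT of −¥383 trillion changes first-round spending by −c·ΔT = +¥248.95 trillion, contributing k·(−c·ΔT) = (+¥248.95 trillion) / 0.4085 ≈ +¥609.4 trillion.
Net ΔY = k(ΔG − c·ΔT) = (+¥461.95 trillion) / 0.4085 ≈ +¥1,130.8 trillion.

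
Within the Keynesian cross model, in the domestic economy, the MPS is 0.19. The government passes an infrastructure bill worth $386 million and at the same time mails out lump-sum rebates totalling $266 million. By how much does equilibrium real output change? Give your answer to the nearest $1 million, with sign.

MPC = 1 − MPS = 1 − 0.19 = 0.81.
Expenditure multiplier = 1/(1 − MPC) = 1/(1 − 0.81) = 1/0.19 ≈ 5.263.
ΔG contributes k·ΔG = (+$386 million) / 0.19 ≈ +$2,031.6 million.
ΔT of −$266 million changes first-round spending by −c·ΔT = +$215.46 million, contributing k·(−c·ΔT) = (+$215.46 million) / 0.19 = +$1,134 million.
Net ΔY = k(ΔG − c·ΔT) = (+$601.46 million) / 0.19 ≈ +$3,166 million.

+$3,166 million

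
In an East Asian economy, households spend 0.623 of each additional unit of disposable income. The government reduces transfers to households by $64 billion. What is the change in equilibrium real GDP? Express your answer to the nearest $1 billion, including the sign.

The transfer change shifts disposable income by −$64 billion, so first-round consumption changes by c·ΔTR = 0.623 × (−$64 billion) = −$39.872 billion.
Expenditure multiplier = 1/(1 − MPC) = 1/(1 − 0.623) = 1/0.377 ≈ 2.653.
The transfer multiplier is c × k ≈ 1.653, so ΔY = k × (c·ΔTR) = (−$39.872 billion) / 0.377 ≈ −$106 billion.

−$106 billion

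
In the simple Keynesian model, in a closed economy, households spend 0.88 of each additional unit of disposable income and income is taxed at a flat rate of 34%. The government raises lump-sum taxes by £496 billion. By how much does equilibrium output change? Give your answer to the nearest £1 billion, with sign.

A lump-sum tax change of +£496 billion shifts disposable income by −£496 billion; first-round consumption changes by −c × ΔT = −0.88 × (+£496 billion) = −£436.48 billion.
Expenditure multiplier = 1/(1 − c(1−t)) = 1/(1 − 0.88×0.66) = 1/0.4192 ≈ 2.385.
The tax multiplier is −c × k ≈ −2.099, so ΔY = k × (−c·ΔT) = (−£436.48 billion) / 0.4192 ≈ −£1,041 billion.

−£1,041 billion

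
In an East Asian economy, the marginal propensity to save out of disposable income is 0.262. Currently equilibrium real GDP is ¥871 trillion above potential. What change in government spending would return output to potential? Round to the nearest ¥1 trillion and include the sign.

−¥228 trillion

MPC = 1 − MPS = 1 − 0.262 = 0.738.
Spending multiplier = 1/(1 − MPC) = 1/(1 − 0.738) = 1/0.262 ≈ 3.817.
Need ΔY = −¥871 trillion, so ΔG = ΔY/k = (−¥871 trillion) × 0.262 ≈ −¥228 trillion.
The government should cut government spending by ¥228 trillion.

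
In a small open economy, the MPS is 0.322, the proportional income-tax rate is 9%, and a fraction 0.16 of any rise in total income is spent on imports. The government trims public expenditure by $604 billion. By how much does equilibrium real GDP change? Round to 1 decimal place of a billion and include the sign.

MPC = 1 − MPS = 1 − 0.322 = 0.678.
Expenditure multiplier = 1/(1 − c(1−t) + m) = 1/(1 − 0.678×0.91 + 0.16) = 1/0.54302 ≈ 1.842.
ΔY = k × ΔG = (−$604 billion) / 0.54302 ≈ −$1,112.3 billion.

−$1,112.3 billion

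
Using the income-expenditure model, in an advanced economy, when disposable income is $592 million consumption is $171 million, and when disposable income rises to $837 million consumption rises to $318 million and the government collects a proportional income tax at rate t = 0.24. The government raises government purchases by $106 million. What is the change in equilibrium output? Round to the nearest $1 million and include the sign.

MPC = ΔC/ΔYd = (318 − 171)/(837 − 592) = 147/245 = 0.6.
Expenditure multiplier = 1/(1 − c(1−t)) = 1/(1 − 0.6×0.76) = 1/0.544 ≈ 1.838.
ΔY = k × ΔG = (+$106 million) / 0.544 ≈ +$195 million.

+$195 million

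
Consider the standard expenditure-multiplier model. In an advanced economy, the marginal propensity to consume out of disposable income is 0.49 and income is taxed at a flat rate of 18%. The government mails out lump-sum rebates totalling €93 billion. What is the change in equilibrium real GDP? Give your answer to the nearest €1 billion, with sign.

A lump-sum tax change of −€93 billion shifts disposable income by +€93 billion; first-round consumption changes by −c × ΔT = −0.49 × (−€93 billion) = +€45.57 billion.
Expenditure multiplier = 1/(1 − c(1−t)) = 1/(1 − 0.49×0.82) = 1/0.5982 ≈ 1.672.
The tax multiplier is −c × k ≈ −0.819, so ΔY = k × (−c·ΔT) = (+€45.57 billion) / 0.5982 ≈ +€76 billion.

+€76 billion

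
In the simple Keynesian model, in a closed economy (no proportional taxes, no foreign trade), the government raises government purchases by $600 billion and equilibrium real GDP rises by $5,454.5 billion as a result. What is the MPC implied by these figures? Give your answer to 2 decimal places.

Implied spending multiplier k = ΔY/ΔG = 5,454.5/600 ≈ 9.0908.
Since k = 1/(1 − MPC), MPC = 1 − 1/k = 1 − ΔG/ΔY = 1 − 600/5,454.5 ≈ 0.89.

0.89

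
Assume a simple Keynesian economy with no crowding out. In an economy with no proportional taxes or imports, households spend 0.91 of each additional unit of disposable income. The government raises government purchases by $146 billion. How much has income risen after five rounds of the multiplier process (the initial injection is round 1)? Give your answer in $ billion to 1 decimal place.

Round 1 adds ΔG = $146 billion; each later round is MPC = 0.91 times the previous.
After 5 rounds: 146 + 132.86 + 120.9026 + 110.021366 + 100.11944306 = ΔG·(1 − c^5)/(1 − c) = 146 × (1 − 0.6240321451)/0.09 ≈ $609.9 billion.

$609.9 billion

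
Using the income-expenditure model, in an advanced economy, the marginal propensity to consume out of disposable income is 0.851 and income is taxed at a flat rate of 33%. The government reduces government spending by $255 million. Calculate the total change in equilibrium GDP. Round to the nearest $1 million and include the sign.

Government-spending multiplier = 1/(1 − c(1−t)) = 1/(1 − 0.851×0.67) = 1/0.42983 ≈ 2.327.
ΔY = k × ΔG = (−$255 million) / 0.42983 ≈ −$593 million.

−$593 million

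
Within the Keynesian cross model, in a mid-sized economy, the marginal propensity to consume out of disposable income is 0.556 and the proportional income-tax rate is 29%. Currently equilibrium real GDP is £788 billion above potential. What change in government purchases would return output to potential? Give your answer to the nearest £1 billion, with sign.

−£477 billion

Spending multiplier = 1/(1 − c(1−t)) = 1/(1 − 0.556×0.71) = 1/0.60524 ≈ 1.652.
Need ΔY = −£788 billion, so ΔG = ΔY/k = (−£788 billion) × 0.60524 ≈ −£477 billion.
The government should cut government purchases by £477 billion.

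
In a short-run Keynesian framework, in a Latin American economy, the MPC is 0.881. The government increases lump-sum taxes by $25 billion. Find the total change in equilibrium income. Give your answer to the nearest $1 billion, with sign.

−$185 billion

A lump-sum tax change of +$25 billion shifts disposable income by −$25 billion; first-round consumption changes by −c × ΔT = −0.881 × (+$25 billion) = −$22.025 billion.
Expenditure multiplier = 1/(1 − MPC) = 1/(1 − 0.881) = 1/0.119 ≈ 8.403.
The tax multiplier is −c × k ≈ −7.403, so ΔY = k × (−c·ΔT) = (−$22.025 billion) / 0.119 ≈ −$185 billion.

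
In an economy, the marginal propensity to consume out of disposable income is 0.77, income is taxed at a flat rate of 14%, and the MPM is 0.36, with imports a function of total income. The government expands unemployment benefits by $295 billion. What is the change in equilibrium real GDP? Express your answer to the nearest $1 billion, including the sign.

The transfer change shifts disposable income by +$295 billion, so first-round consumption changes by c·ΔTR = 0.77 × (+$295 billion) = +$227.15 billion.
Expenditure multiplier = 1/(1 − c(1−t) + m) = 1/(1 − 0.77×0.86 + 0.36) = 1/0.6978 ≈ 1.433.
The transfer multiplier is c × k ≈ 1.103, so ΔY = k × (c·ΔTR) = (+$227.15 billion) / 0.6978 ≈ +$326 billion.

+$326 billion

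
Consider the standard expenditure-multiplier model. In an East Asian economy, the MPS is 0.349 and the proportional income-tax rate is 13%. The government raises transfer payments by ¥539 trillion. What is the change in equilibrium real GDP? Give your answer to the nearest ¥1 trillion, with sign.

+¥809 trillion

MPC = 1 − MPS = 1 − 0.349 = 0.651.
The transfer change shifts disposable income by +¥539 trillion, so first-round consumption changes by c·ΔTR = 0.651 × (+¥539 trillion) = +¥350.889 trillion.
Expenditure multiplier = 1/(1 − c(1−t)) = 1/(1 − 0.651×0.87) = 1/0.43363 ≈ 2.306.
The transfer multiplier is c × k ≈ 1.501, so ΔY = k × (c·ΔTR) = (+¥350.889 trillion) / 0.43363 ≈ +¥809 trillion.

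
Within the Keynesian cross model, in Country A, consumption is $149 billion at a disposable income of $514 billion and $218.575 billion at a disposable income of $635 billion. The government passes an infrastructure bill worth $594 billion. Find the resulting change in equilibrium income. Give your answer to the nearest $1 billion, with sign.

MPC = ΔC/ΔYd = (218.575 − 149)/(635 − 514) = 69.575/121 = 0.575.
Spending multiplier = 1/(1 − MPC) = 1/(1 − 0.575) = 1/0.425 ≈ 2.353.
ΔY = k × ΔG = (+$594 billion) / 0.425 ≈ +$1,398 billion.

+$1,398 billion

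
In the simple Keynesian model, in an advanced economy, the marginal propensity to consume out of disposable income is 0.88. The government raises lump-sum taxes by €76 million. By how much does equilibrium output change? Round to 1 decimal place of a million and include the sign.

A lump-sum tax change of +€76 million shifts disposable income by −€76 million; first-round consumption changes by −c × ΔT = −0.88 × (+€76 million) = −€66.88 million.
Expenditure multiplier = 1/(1 − MPC) = 1/(1 − 0.88) = 1/0.12 ≈ 8.333.
The tax multiplier is −c × k ≈ −7.333, so ΔY = k × (−c·ΔT) = (−€66.88 million) / 0.12 ≈ −€557.3 million.

−€557.3 million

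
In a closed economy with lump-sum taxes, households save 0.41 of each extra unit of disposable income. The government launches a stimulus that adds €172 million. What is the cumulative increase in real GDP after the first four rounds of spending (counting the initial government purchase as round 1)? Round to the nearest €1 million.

MPC = 1 − MPS = 1 − 0.41 = 0.59.
Round 1 adds ΔG = €172 million; each later round is MPC = 0.59 times the previous.
After 4 rounds: 172 + 101.48 + 59.8732 + 35.325188 = ΔG·(1 − c^4)/(1 − c) = 172 × (1 − 0.12117361)/0.41 ≈ €369 million.

€369 million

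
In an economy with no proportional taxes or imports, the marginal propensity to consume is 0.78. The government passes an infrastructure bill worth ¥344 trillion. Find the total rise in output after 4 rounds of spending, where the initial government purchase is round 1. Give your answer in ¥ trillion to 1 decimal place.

Round 1 adds ΔG = ¥344 trillion; each later round is MPC = 0.78 times the previous.
After 4 rounds: 344 + 268.32 + 209.2896 + 163.245888 = ΔG·(1 − c^4)/(1 − c) = 344 × (1 − 0.37015056)/0.22 ≈ ¥984.9 trillion.

¥984.9 trillion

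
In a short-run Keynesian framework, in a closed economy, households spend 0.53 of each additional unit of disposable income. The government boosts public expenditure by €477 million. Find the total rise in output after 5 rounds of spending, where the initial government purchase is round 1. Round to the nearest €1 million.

Round 1 adds ΔG = €477 million; each later round is MPC = 0.53 times the previous.
After 5 rounds: 477 + 252.81 + 133.9893 + 71.014329 + 37.63759437 = ΔG·(1 − c^5)/(1 − c) = 477 × (1 − 0.0418195493)/0.47 ≈ €972 million.

€972 million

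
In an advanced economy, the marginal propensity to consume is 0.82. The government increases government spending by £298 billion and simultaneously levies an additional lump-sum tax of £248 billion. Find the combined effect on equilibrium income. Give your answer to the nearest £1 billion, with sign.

+£526 billion

Expenditure multiplier = 1/(1 − MPC) = 1/(1 − 0.82) = 1/0.18 ≈ 5.556.
ΔG contributes k·ΔG = (+£298 billion) / 0.18 ≈ +£1,655.6 billion.
ΔT of +£248 billion changes first-round spending by −c·ΔT = −£203.36 billion, contributing k·(−c·ΔT) = (−£203.36 billion) / 0.18 ≈ −£1,129.8 billion.
Net ΔY = k(ΔG − c·ΔT) = (+£94.64 billion) / 0.18 ≈ +£526 billion.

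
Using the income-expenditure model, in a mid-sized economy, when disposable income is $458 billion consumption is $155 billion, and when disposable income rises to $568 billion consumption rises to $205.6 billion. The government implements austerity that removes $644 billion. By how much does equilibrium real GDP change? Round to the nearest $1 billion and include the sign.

−$1,193 billion

MPC = ΔC/ΔYd = (205.6 − 155)/(568 − 458) = 50.6/110 = 0.46.
Expenditure multiplier = 1/(1 − MPC) = 1/(1 − 0.46) = 1/0.54 ≈ 1.852.
ΔY = k × ΔG = (−$644 billion) / 0.54 ≈ −$1,193 billion.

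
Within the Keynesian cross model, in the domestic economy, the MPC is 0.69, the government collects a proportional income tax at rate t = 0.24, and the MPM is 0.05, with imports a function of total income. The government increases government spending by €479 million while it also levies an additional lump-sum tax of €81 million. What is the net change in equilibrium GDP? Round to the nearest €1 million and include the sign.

Expenditure multiplier = 1/(1 − c(1−t) + m) = 1/(1 − 0.69×0.76 + 0.05) = 1/0.5256 ≈ 1.903.
ΔG contributes k·ΔG = (+€479 million) / 0.5256 ≈ +€911.3 million.
ΔT of +€81 million changes first-round spending by −c·ΔT = −€55.89 million, contributing k·(−c·ΔT) = (−€55.89 million) / 0.5256 ≈ −€106.3 million.
Net ΔY = k(ΔG − c·ΔT) = (+€423.11 million) / 0.5256 ≈ +€805 million.

+€805 million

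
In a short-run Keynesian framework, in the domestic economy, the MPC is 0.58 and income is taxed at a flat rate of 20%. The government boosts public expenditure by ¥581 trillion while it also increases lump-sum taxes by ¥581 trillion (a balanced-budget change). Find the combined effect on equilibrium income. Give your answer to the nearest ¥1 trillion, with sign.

Expenditure multiplier = 1/(1 − c(1−t)) = 1/(1 − 0.58×0.8) = 1/0.536 ≈ 1.866.
ΔG contributes k·ΔG = (+¥581 trillion) / 0.536 ≈ +¥1,084 trillion.
ΔT of +¥581 trillion changes first-round spending by −c·ΔT = −¥336.98 trillion, contributing k·(−c·ΔT) = (−¥336.98 trillion) / 0.536 ≈ −¥628.7 trillion.
Net ΔY = k(ΔG − c·ΔT) = (+¥244.02 trillion) / 0.536 ≈ +¥455 trillion.

+¥455 trillion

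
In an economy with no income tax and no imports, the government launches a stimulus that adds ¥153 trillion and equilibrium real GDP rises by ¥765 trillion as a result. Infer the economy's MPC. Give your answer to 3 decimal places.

0.800

Implied spending multiplier k = ΔY/ΔG = 765/153 = 5.
Since k = 1/(1 − MPC), MPC = 1 − 1/k = 1 − ΔG/ΔY = 1 − 153/765 = 0.800.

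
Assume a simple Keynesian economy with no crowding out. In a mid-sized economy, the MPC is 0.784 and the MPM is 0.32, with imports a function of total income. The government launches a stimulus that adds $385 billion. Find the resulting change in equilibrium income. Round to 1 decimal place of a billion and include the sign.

Expenditure multiplier = 1/(1 − c + m) = 1/(1 − 0.784 + 0.32) = 1/0.536 ≈ 1.866.
ΔY = k × ΔG = (+$385 billion) / 0.536 ≈ +$718.3 billion.

+$718.3 billion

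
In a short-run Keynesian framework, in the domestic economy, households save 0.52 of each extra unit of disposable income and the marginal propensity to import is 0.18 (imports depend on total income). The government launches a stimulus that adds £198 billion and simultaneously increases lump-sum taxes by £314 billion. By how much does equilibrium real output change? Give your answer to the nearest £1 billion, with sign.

MPC = 1 − MPS = 1 − 0.52 = 0.48.
Expenditure multiplier = 1/(1 − c + m) = 1/(1 − 0.48 + 0.18) = 1/0.7 ≈ 1.429.
ΔG contributes k·ΔG = (+£198 billion) / 0.7 ≈ +£282.9 billion.
ΔT of +£314 billion changes first-round spending by −c·ΔT = −£150.72 billion, contributing k·(−c·ΔT) = (−£150.72 billion) / 0.7 ≈ −£215.3 billion.
Net ΔY = k(ΔG − c·ΔT) = (+£47.28 billion) / 0.7 ≈ +£68 billion.

+£68 billion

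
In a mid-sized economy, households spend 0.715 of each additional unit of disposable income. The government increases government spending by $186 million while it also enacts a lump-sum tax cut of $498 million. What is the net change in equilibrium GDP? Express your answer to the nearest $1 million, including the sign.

+$1,902 million

Expenditure multiplier = 1/(1 − MPC) = 1/(1 − 0.715) = 1/0.285 ≈ 3.509.
ΔG contributes k·ΔG = (+$186 million) / 0.285 ≈ +$652.6 million.
ΔT of −$498 million changes first-round spending by −c·ΔT = +$356.07 million, contributing k·(−c·ΔT) = (+$356.07 million) / 0.285 ≈ +$1,249.4 million.
Net ΔY = k(ΔG − c·ΔT) = (+$542.07 million) / 0.285 = +$1,902 million.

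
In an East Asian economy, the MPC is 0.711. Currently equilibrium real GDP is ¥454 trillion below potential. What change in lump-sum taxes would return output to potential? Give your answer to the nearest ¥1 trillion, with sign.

−¥185 trillion

Spending multiplier = 1/(1 − MPC) = 1/(1 − 0.711) = 1/0.289 ≈ 3.46.
Tax multiplier = −c·k = −0.711/0.289 ≈ −2.46. Need ΔY = +¥454 trillion, so ΔT = ΔY/(−c·k) = −(+¥454 trillion) × 0.289 / 0.711 ≈ −¥185 trillion.
The government should cut lump-sum taxes by ¥185 trillion.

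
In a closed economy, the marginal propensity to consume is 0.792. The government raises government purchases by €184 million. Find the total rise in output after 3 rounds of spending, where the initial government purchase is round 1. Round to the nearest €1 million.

Round 1 adds ΔG = €184 million; each later round is MPC = 0.792 times the previous.
After 3 rounds: 184 + 145.728 + 115.416576 = ΔG·(1 − c^3)/(1 − c) = 184 × (1 − 0.496793088)/0.208 ≈ €445 million.

€445 million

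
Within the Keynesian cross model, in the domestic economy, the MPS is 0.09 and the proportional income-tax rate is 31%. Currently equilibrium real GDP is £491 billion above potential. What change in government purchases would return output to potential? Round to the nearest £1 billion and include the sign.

−£183 billion

MPC = 1 − MPS = 1 − 0.09 = 0.91.
Spending multiplier = 1/(1 − c(1−t)) = 1/(1 − 0.91×0.69) = 1/0.3721 ≈ 2.687.
Need ΔY = −£491 billion, so ΔG = ΔY/k = (−£491 billion) × 0.3721 ≈ −£183 billion.
The government should cut government purchases by £183 billion.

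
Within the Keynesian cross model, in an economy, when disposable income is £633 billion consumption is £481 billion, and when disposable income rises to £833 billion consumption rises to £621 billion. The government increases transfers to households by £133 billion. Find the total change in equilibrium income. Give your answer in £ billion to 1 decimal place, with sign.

+£310.3 billion

MPC = ΔC/ΔYd = (621 − 481)/(833 − 633) = 140/200 = 0.7.
The transfer change shifts disposable income by +£133 billion, so first-round consumption changes by c·ΔTR = 0.7 × (+£133 billion) = +£93.1 billion.
Expenditure multiplier = 1/(1 − MPC) = 1/(1 − 0.7) = 1/0.3 ≈ 3.333.
The transfer multiplier is c × k ≈ 2.333, so ΔY = k × (c·ΔTR) = (+£93.1 billion) / 0.3 ≈ +£310.3 billion.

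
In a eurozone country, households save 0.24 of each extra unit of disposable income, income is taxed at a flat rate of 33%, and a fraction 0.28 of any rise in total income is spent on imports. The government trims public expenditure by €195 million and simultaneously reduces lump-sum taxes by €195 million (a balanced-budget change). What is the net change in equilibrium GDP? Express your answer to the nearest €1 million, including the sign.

−€61 million

MPC = 1 − MPS = 1 − 0.24 = 0.76.
Expenditure multiplier = 1/(1 − c(1−t) + m) = 1/(1 − 0.76×0.67 + 0.28) = 1/0.7708 ≈ 1.297.
ΔG contributes k·ΔG = (−€195 million) / 0.7708 ≈ −€253 million.
ΔT of −€195 million changes first-round spending by −c·ΔT = +€148.2 million, contributing k·(−c·ΔT) = (+€148.2 million) / 0.7708 ≈ +€192.3 million.
Net ΔY = k(ΔG − c·ΔT) = (−€46.8 million) / 0.7708 ≈ −€61 million.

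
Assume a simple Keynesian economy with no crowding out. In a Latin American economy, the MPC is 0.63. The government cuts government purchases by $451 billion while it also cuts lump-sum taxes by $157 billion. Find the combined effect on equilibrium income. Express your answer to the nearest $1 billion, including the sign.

−$952 billion

Expenditure multiplier = 1/(1 − MPC) = 1/(1 − 0.63) = 1/0.37 ≈ 2.703.
ΔG contributes k·ΔG = (−$451 billion) / 0.37 ≈ −$1,218.9 billion.
ΔT of −$157 billion changes first-round spending by −c·ΔT = +$98.91 billion, contributing k·(−c·ΔT) = (+$98.91 billion) / 0.37 ≈ +$267.3 billion.
Net ΔY = k(ΔG − c·ΔT) = (−$352.09 billion) / 0.37 ≈ −$952 billion.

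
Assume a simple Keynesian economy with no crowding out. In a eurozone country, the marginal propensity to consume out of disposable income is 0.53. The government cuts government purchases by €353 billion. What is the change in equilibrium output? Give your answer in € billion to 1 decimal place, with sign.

−€751.1 billion

Government-spending multiplier = 1/(1 − MPC) = 1/(1 − 0.53) = 1/0.47 ≈ 2.128.
ΔY = k × ΔG = (−€353 billion) / 0.47 ≈ −€751.1 billion.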